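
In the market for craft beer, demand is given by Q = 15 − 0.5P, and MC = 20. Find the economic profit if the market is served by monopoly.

Inverting demand: P = 30 − 2Q.
The monopolist equates marginal revenue to marginal cost: 30 − 4Q = 20, so Q = 2.5. From demand, P = 25.
Profit = (25 − 20)·2.5 = 12.5.

Profit = 12.5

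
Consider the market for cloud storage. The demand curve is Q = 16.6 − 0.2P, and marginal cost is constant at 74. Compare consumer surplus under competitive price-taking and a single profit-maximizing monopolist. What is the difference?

Consumer surplus falls by 6.075

Inverting demand: P = 83 − 5Q.
Perfect competition: P = MC = 74, so 83 − 5Q = 74 and Q = 1.8.
CS = ½·(83 − 74)·1.8 = 8.1.
The monopolist equates marginal revenue to marginal cost: 83 − 10Q = 74, so Q = 0.9. From demand, P = 78.5.
CS = ½·(83 − 78.5)·0.9 = 2.025.
Change in consumer surplus: 2.025 − 8.1 = −6.075.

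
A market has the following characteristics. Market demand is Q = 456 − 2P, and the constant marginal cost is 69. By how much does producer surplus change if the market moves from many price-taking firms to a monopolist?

Inverting demand: P = 228 − 0.5Q.
Perfect competition: P = MC = 69, so 228 − 0.5Q = 69 and Q = 318.
PS = (69 − 69)·318 = 0.
The monopolist equates marginal revenue to marginal cost: 228 − Q = 69, so Q = 159. From demand, P = 148.5.
PS = (148.5 − 69)·159 = 12640.5.
Change in producer surplus: 12640.5 − 0 = 12640.5.

Producer surplus rises by 12640.5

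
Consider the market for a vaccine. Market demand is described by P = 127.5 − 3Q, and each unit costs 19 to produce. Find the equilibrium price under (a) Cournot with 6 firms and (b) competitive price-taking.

With 6 symmetric Cournot firms, each firm's FOC gives 127.5 − 21q = 19, so q = 31/6, Q = 6·31/6 = 31, and P = 34.5.
Competitive firms price at marginal cost: P = 19, giving Q = 217/6.

Cournot: P = 34.5; Competition: P = 19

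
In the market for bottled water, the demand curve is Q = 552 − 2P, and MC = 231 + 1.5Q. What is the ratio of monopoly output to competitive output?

Q_m/Q_c = 0.8

Inverting demand: P = 276 − 0.5Q.
Monopoly sets MR = MC: 276 − Q = 231 + 1.5Q ⇒ Q = 18, P = 276 − 0.5·18 = 267.
Under competition P = MC: 276 − 0.5Q = 231 + 1.5Q ⇒ Q = 22.5, P = 264.75.
Ratio Q_m/Q_c = 18/22.5 = 0.8.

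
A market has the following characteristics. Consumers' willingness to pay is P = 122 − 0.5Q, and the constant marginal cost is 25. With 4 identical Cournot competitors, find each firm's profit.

With 4 symmetric Cournot firms, each firm's FOC gives 122 − 2.5q = 25, so q = 38.8, Q = 4·38.8 = 155.2, and P = 44.4.
Each firm's profit = (44.4 − 25)·38.8 = 752.72.

π_i = 752.72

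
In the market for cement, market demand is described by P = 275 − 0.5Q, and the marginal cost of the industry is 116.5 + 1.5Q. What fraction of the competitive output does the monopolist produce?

Q_m/Q_c = 0.8

A monopolist chooses Q where MR = MC. MR = 275 − Q; setting this equal to 116.5 + 1.5Q gives Q = 63.4 and P = 243.3.
Under competition P = MC: 275 − 0.5Q = 116.5 + 1.5Q ⇒ Q = 79.25, P = 235.375.
Ratio Q_m/Q_c = 63.4/79.25 = 0.8.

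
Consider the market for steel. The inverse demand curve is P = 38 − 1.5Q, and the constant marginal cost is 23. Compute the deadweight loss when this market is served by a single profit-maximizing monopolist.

DWL = 18.75

Perfect competition: P = MC = 23, so 38 − 1.5Q = 23 and Q = 10.
The monopolist equates marginal revenue to marginal cost: 38 − 3Q = 23, so Q = 5. From demand, P = 30.5.
DWL is the triangle between Q = 5 and Q = 10: ½·(10 − 5)·(30.5 − 23) = 18.75.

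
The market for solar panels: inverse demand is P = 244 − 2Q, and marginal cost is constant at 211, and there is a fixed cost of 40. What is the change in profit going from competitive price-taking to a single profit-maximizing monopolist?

π rises by 136.125

Competitive firms price at marginal cost: P = 211, giving Q = 16.5.
Profit = (211 − 211)·16.5 − 40 = −40.
Monopoly sets MR = MC: 244 − 4Q = 211 ⇒ Q = 8.25, P = 244 − 2·8.25 = 227.5.
Profit = (227.5 − 211)·8.25 − 40 = 96.125.
Change in profit: 96.125 − −40 = 136.125.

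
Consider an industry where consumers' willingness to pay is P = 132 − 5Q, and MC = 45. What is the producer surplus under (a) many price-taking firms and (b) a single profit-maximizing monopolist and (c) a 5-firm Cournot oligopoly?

Competition: PS = 0; Monopoly: PS = 378.45; Cournot: PS = 210.25

Under competition P = MC = 45, so Q = (132 − 45)/5 = 17.4.
PS = (45 − 45)·17.4 = 0.
The monopolist equates marginal revenue to marginal cost: 132 − 10Q = 45, so Q = 8.7. From demand, P = 88.5.
PS = (88.5 − 45)·8.7 = 378.45.
In a 5-firm Cournot equilibrium, symmetry and the first-order condition give q = (132 − 45)/(30) = 2.9. So Q = 14.5 and P = 59.5.
PS = (59.5 − 45)·14.5 = 210.25.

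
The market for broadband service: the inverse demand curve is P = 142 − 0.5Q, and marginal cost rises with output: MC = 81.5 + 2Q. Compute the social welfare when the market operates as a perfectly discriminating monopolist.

With perfect price discrimination, output is the efficient level Q = 24.2 (where demand meets MC), but every buyer pays their willingness to pay: CS = 0 and PS = total surplus.
TS = 732.05 (equal to competitive TS).

TS = 732.05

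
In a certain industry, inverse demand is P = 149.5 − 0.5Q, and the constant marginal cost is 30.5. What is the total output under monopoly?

The monopolist equates marginal revenue to marginal cost: 149.5 − Q = 30.5, so Q = 119. From demand, P = 90.

Q = 119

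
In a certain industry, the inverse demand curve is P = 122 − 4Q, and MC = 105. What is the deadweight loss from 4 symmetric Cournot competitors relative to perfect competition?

Competitive firms price at marginal cost: P = 105, giving Q = 4.25.
Cournot with 4 identical firms: the symmetric best-response condition is 122 − 20q = 105. Each firm produces q = 0.85, total output Q = 3.4, price P = 108.4.
DWL is the triangle between Q = 3.4 and Q = 4.25: ½·(4.25 − 3.4)·(108.4 − 105) = 1.445.

DWL = 1.445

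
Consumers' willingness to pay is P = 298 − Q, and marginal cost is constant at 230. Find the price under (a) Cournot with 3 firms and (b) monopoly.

Cournot: P = 247; Monopoly: P = 264

In a 3-firm Cournot equilibrium, symmetry and the first-order condition give q = (298 − 230)/(4) = 17. So Q = 51 and P = 247.
Monopoly sets MR = MC: 298 − 2Q = 230 ⇒ Q = 34, P = 298 − 34 = 264.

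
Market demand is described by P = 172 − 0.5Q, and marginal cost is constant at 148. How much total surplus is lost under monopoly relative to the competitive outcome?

Competitive firms price at marginal cost: P = 148, giving Q = 48.
Monopoly sets MR = MC: 172 − Q = 148 ⇒ Q = 24, P = 172 − 0.5·24 = 160.
DWL is the triangle between Q = 24 and Q = 48: ½·(48 − 24)·(160 − 148) = 144.

DWL = 144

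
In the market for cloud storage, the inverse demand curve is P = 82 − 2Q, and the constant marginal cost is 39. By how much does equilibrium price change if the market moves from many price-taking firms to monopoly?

Equilibrium price rises by 21.5

Perfect competition: P = MC = 39, so 82 − 2Q = 39 and Q = 21.5.
Monopoly sets MR = MC: 82 − 4Q = 39 ⇒ Q = 10.75, P = 82 − 2·10.75 = 60.5.
Change in equilibrium price: 60.5 − 39 = 21.5.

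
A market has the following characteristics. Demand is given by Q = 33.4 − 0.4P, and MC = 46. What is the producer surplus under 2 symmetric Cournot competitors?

PS = 125

Inverting demand: P = 83.5 − 2.5Q.
In a 2-firm Cournot equilibrium, symmetry and the first-order condition give q = (83.5 − 46)/(7.5) = 5. So Q = 10 and P = 58.5.
PS = (58.5 − 46)·10 = 125.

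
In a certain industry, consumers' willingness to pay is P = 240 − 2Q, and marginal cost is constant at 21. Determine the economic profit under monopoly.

Monopoly sets MR = MC: 240 − 4Q = 21 ⇒ Q = 54.75, P = 240 − 2·54.75 = 130.5.
Profit = (130.5 − 21)·54.75 = 5995.125.

Profit = 5995.125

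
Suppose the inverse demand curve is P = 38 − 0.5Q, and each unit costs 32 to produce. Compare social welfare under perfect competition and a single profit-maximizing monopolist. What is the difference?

TS falls by 9

Perfect competition: P = MC = 32, so 38 − 0.5Q = 32 and Q = 12.
CS = ½·(38 − 32)·12 = 36; PS = (32 − 32)·12 = 0; TS = 36.
A monopolist chooses Q where MR = MC. MR = 38 − Q; setting this equal to 32 gives Q = 6 and P = 35.
CS = ½·(38 − 35)·6 = 9; PS = (35 − 32)·6 = 18; TS = 27.
Change in social welfare: 27 − 36 = −9.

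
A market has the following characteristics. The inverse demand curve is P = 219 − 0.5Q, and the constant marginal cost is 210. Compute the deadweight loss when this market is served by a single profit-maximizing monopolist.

Competitive firms price at marginal cost: P = 210, giving Q = 18.
A monopolist chooses Q where MR = MC. MR = 219 − Q; setting this equal to 210 gives Q = 9 and P = 214.5.
DWL is the triangle between Q = 9 and Q = 18: ½·(18 − 9)·(214.5 − 210) = 20.25.

DWL = 20.25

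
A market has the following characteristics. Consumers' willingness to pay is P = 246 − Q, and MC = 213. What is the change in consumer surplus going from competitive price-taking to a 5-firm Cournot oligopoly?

Consumer surplus falls by 166.375

Competitive firms price at marginal cost: P = 213, giving Q = 33.
CS = ½·(246 − 213)·33 = 544.5.
With 5 symmetric Cournot firms, each firm's FOC gives 246 − 6q = 213, so q = 5.5, Q = 5·5.5 = 27.5, and P = 218.5.
CS = ½·(246 − 218.5)·27.5 = 378.125.
Change in consumer surplus: 378.125 − 544.5 = −166.375.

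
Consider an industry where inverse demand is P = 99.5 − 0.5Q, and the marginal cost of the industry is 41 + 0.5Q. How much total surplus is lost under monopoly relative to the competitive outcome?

DWL = 190.125

Competitive equilibrium sets price equal to marginal cost: 99.5 − 0.5Q = 41 + 0.5Q, so Q = 58.5 and P = 70.25.
The monopolist equates marginal revenue to marginal cost: 99.5 − Q = 41 + 0.5Q, so Q = 39. From demand, P = 80.
CS = ½·(99.5 − 70.25)·58.5 = 13689/16; PS = (70.25·58.5 − 41·58.5 − ½·0.5·58.5²) = 13689/16; TS = 1711.125.
CS = ½·(99.5 − 80)·39 = 380.25; PS = (80·39 − 41·39 − ½·0.5·39²) = 1140.75; TS = 1521.
DWL = 1711.125 − 1521 = 190.125.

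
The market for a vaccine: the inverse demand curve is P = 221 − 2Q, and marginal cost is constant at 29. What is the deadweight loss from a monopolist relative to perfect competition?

Under competition P = MC = 29, so Q = (221 − 29)/2 = 96.
A monopolist chooses Q where MR = MC. MR = 221 − 4Q; setting this equal to 29 gives Q = 48 and P = 125.
DWL is the triangle between Q = 48 and Q = 96: ½·(96 − 48)·(125 − 29) = 2304.

DWL = 2304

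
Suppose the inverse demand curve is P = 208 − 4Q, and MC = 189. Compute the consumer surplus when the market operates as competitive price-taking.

Competitive firms price at marginal cost: P = 189, giving Q = 4.75.
CS = ½·(208 − 189)·4.75 = 45.125.

CS = 45.125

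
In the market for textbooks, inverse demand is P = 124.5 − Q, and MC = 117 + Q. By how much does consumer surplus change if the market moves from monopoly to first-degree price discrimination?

CS falls by 3.125

Monopoly sets MR = MC: 124.5 − 2Q = 117 + Q ⇒ Q = 2.5, P = 124.5 − 2.5 = 122.
CS = ½·(124.5 − 122)·2.5 = 3.125.
Under first-degree price discrimination the firm charges each unit its demand price and produces up to where P = MC, i.e. Q = 3.75. Consumer surplus is zero; producer surplus equals total surplus.
CS = 0.
Change in consumer surplus: 0 − 3.125 = −3.125.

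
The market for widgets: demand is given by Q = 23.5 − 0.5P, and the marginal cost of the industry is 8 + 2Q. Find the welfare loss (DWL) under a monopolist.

DWL = 21.125

Inverting demand: P = 47 − 2Q.
Under competition P = MC: 47 − 2Q = 8 + 2Q ⇒ Q = 9.75, P = 27.5.
The monopolist equates marginal revenue to marginal cost: 47 − 4Q = 8 + 2Q, so Q = 6.5. From demand, P = 34.
CS = ½·(47 − 27.5)·9.75 = 1521/16; PS = (27.5·9.75 − 8·9.75 − ½·2·9.75²) = 1521/16; TS = 190.125.
CS = ½·(47 − 34)·6.5 = 42.25; PS = (34·6.5 − 8·6.5 − ½·2·6.5²) = 126.75; TS = 169.
DWL = 190.125 − 169 = 21.125.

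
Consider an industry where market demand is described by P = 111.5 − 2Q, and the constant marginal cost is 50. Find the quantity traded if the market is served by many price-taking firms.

Under competition P = MC = 50, so Q = (111.5 − 50)/2 = 30.75.

Q = 30.75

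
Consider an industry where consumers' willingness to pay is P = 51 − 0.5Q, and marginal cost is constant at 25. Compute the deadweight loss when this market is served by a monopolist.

DWL = 169

Under competition P = MC = 25, so Q = (51 − 25)/0.5 = 52.
A monopolist chooses Q where MR = MC. MR = 51 − Q; setting this equal to 25 gives Q = 26 and P = 38.
DWL is the triangle between Q = 26 and Q = 52: ½·(52 − 26)·(38 − 25) = 169.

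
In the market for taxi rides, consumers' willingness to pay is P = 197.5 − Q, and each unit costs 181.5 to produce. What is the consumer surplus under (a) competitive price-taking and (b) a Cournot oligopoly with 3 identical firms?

Competitive firms price at marginal cost: P = 181.5, giving Q = 16.
CS = ½·(197.5 − 181.5)·16 = 128.
Cournot with 3 identical firms: the symmetric best-response condition is 197.5 − 4q = 181.5. Each firm produces q = 4, total output Q = 12, price P = 185.5.
CS = ½·(197.5 − 185.5)·12 = 72.

Competition: CS = 128; Cournot: CS = 72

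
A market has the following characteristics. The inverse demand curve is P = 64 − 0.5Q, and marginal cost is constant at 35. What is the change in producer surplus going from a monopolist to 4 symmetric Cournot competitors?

Producer surplus falls by 151.38

The monopolist equates marginal revenue to marginal cost: 64 − Q = 35, so Q = 29. From demand, P = 49.5.
PS = (49.5 − 35)·29 = 420.5.
With 4 symmetric Cournot firms, each firm's FOC gives 64 − 2.5q = 35, so q = 11.6, Q = 4·11.6 = 46.4, and P = 40.8.
PS = (40.8 − 35)·46.4 = 269.12.
Change in producer surplus: 269.12 − 420.5 = −151.38.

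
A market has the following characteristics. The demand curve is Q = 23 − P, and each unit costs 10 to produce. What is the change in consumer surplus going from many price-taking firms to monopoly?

CS falls by 63.375

Inverting demand: P = 23 − Q.
Perfect competition: P = MC = 10, so 23 − Q = 10 and Q = 13.
CS = ½·(23 − 10)·13 = 84.5.
A monopolist chooses Q where MR = MC. MR = 23 − 2Q; setting this equal to 10 gives Q = 6.5 and P = 16.5.
CS = ½·(23 − 16.5)·6.5 = 21.125.
Change in consumer surplus: 21.125 − 84.5 = −63.375.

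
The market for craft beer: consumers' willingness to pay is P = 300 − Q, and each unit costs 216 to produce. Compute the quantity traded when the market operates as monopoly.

A monopolist chooses Q where MR = MC. MR = 300 − 2Q; setting this equal to 216 gives Q = 42 and P = 258.

Q = 42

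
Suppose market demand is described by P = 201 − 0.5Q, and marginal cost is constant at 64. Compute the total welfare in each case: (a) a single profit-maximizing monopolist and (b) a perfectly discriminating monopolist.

A monopolist chooses Q where MR = MC. MR = 201 − Q; setting this equal to 64 gives Q = 137 and P = 132.5.
CS = ½·(201 − 132.5)·137 = 4692.25; PS = (132.5 − 64)·137 = 9384.5; TS = 14076.75.
Under first-degree price discrimination the firm charges each unit its demand price and produces up to where P = MC, i.e. Q = 274. Consumer surplus is zero; producer surplus equals total surplus.
TS = 18769 (equal to competitive TS).

Monopoly: TS = 14076.75; Perfect PD: TS = 18769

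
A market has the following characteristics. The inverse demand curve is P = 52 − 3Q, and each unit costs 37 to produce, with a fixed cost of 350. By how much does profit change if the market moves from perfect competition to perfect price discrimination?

π rises by 37.5

Competitive firms price at marginal cost: P = 37, giving Q = 5.
Profit = (37 − 37)·5 − 350 = −350.
A perfectly discriminating monopolist sells every unit with P(Q) ≥ MC(Q), so output equals the competitive quantity Q = 5. Each buyer pays their reservation price, so CS = 0 and the firm captures all surplus.
PS equals the full surplus area, 37.5. Profit = 37.5 − 350 = −312.5.
Change in profit: −312.5 − −350 = 37.5.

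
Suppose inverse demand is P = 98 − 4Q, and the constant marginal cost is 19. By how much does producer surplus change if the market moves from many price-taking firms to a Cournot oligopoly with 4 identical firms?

Producer surplus rises by 249.64

Under competition P = MC = 19, so Q = (98 − 19)/4 = 19.75.
PS = (19 − 19)·19.75 = 0.
With 4 symmetric Cournot firms, each firm's FOC gives 98 − 20q = 19, so q = 3.95, Q = 4·3.95 = 15.8, and P = 34.8.
PS = (34.8 − 19)·15.8 = 249.64.
Change in producer surplus: 249.64 − 0 = 249.64.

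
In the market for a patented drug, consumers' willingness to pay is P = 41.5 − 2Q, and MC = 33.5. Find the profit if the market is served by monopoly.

A monopolist chooses Q where MR = MC. MR = 41.5 − 4Q; setting this equal to 33.5 gives Q = 2 and P = 37.5.
Profit = (37.5 − 33.5)·2 = 8.

Profit = 8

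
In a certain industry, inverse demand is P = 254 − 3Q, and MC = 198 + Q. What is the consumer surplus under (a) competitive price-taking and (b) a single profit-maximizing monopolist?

Competition: CS = 294; Monopoly: CS = 96

Competitive equilibrium sets price equal to marginal cost: 254 − 3Q = 198 + Q, so Q = 14 and P = 212.
CS = ½·(254 − 212)·14 = 294.
The monopolist equates marginal revenue to marginal cost: 254 − 6Q = 198 + Q, so Q = 8. From demand, P = 230.
CS = ½·(254 − 230)·8 = 96.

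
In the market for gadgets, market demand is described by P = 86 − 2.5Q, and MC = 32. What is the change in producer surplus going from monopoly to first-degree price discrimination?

Producer surplus rises by 291.6

The monopolist equates marginal revenue to marginal cost: 86 − 5Q = 32, so Q = 10.8. From demand, P = 59.
PS = (59 − 32)·10.8 = 291.6.
A perfectly discriminating monopolist sells every unit with P(Q) ≥ MC(Q), so output equals the competitive quantity Q = 21.6. Each buyer pays their reservation price, so CS = 0 and the firm captures all surplus.
PS = ½·(86 − 32)·21.6 = 583.2.
Change in producer surplus: 583.2 − 291.6 = 291.6.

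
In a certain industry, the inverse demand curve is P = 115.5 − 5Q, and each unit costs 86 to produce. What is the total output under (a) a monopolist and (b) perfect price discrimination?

Monopoly: Q = 2.95; Perfect PD: Q = 5.9

The monopolist equates marginal revenue to marginal cost: 115.5 − 10Q = 86, so Q = 2.95. From demand, P = 100.75.
A perfectly discriminating monopolist sells every unit with P(Q) ≥ MC(Q), so output equals the competitive quantity Q = 5.9. Each buyer pays their reservation price, so CS = 0 and the firm captures all surplus.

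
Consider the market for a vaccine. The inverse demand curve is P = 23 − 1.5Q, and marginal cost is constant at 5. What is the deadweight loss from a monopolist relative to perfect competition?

DWL = 27

Under competition P = MC = 5, so Q = (23 − 5)/1.5 = 12.
The monopolist equates marginal revenue to marginal cost: 23 − 3Q = 5, so Q = 6. From demand, P = 14.
DWL is the triangle between Q = 6 and Q = 12: ½·(12 − 6)·(14 − 5) = 27.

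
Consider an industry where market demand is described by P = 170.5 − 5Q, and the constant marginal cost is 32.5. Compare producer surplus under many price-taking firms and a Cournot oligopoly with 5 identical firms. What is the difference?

PS rises by 529

Competitive firms price at marginal cost: P = 32.5, giving Q = 27.6.
PS = (32.5 − 32.5)·27.6 = 0.
In a 5-firm Cournot equilibrium, symmetry and the first-order condition give q = (170.5 − 32.5)/(30) = 4.6. So Q = 23 and P = 55.5.
PS = (55.5 − 32.5)·23 = 529.
Change in producer surplus: 529 − 0 = 529.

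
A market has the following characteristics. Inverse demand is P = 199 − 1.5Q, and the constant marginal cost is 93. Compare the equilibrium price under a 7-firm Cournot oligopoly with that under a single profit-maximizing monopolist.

In a 7-firm Cournot equilibrium, symmetry and the first-order condition give q = (199 − 93)/(12) = 53/6. So Q = 371/6 and P = 106.25.
The monopolist equates marginal revenue to marginal cost: 199 − 3Q = 93, so Q = 106/3. From demand, P = 146.

Cournot: P = 106.25; Monopoly: P = 146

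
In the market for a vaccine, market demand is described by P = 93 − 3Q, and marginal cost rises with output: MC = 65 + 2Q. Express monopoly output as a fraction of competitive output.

Monopoly sets MR = MC: 93 − 6Q = 65 + 2Q ⇒ Q = 3.5, P = 93 − 3·3.5 = 82.5.
Under competition P = MC: 93 − 3Q = 65 + 2Q ⇒ Q = 5.6, P = 76.2.
Ratio Q_m/Q_c = 3.5/5.6 = 0.625.

Q_m/Q_c = 0.625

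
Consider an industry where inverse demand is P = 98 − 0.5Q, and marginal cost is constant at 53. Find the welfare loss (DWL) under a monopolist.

DWL = 506.25

Perfect competition: P = MC = 53, so 98 − 0.5Q = 53 and Q = 90.
The monopolist equates marginal revenue to marginal cost: 98 − Q = 53, so Q = 45. From demand, P = 75.5.
DWL is the triangle between Q = 45 and Q = 90: ½·(90 − 45)·(75.5 − 53) = 506.25.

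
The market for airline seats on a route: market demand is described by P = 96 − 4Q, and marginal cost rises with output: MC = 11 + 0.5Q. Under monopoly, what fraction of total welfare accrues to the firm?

PS/TS = 0.68

The monopolist equates marginal revenue to marginal cost: 96 − 8Q = 11 + 0.5Q, so Q = 10. From demand, P = 56.
CS = ½·(96 − 56)·10 = 200.
PS = P·Q − VC(Q) = 56·10 − (11·10 + ½·0.5·10²) = 425.
Share captured = PS/TS = 425/625 = 0.68.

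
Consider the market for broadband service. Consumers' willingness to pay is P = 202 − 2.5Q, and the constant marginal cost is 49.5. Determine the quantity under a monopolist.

A monopolist chooses Q where MR = MC. MR = 202 − 5Q; setting this equal to 49.5 gives Q = 30.5 and P = 125.75.

Q = 30.5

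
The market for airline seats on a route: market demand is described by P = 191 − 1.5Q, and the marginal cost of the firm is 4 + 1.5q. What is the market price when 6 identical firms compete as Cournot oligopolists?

In a 6-firm Cournot equilibrium, symmetry and the first-order condition give q = (191 − 4)/(12) = 187/12. So Q = 93.5 and P = 50.75.

P = 50.75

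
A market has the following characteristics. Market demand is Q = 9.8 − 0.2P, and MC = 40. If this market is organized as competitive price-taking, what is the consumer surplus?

Inverting demand: P = 49 − 5Q.
Perfect competition: P = MC = 40, so 49 − 5Q = 40 and Q = 1.8.
CS = ½·(49 − 40)·1.8 = 8.1.

CS = 8.1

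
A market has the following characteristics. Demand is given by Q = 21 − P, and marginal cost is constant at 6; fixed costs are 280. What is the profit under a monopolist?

Profit = −223.75

Inverting demand: P = 21 − Q.
The monopolist equates marginal revenue to marginal cost: 21 − 2Q = 6, so Q = 7.5. From demand, P = 13.5.
Profit = (13.5 − 6)·7.5 − 280 = −223.75.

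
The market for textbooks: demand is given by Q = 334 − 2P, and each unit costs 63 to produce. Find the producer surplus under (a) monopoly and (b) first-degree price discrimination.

Inverting demand: P = 167 − 0.5Q.
The monopolist equates marginal revenue to marginal cost: 167 − Q = 63, so Q = 104. From demand, P = 115.
PS = (115 − 63)·104 = 5408.
With perfect price discrimination, output is the efficient level Q = 208 (where demand meets MC), but every buyer pays their willingness to pay: CS = 0 and PS = total surplus.
PS = ½·(167 − 63)·208 = 10816.

Monopoly: PS = 5408; Perfect PD: PS = 10816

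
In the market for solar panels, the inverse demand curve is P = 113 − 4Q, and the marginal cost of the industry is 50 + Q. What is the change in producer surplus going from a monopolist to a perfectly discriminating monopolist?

The monopolist equates marginal revenue to marginal cost: 113 − 8Q = 50 + Q, so Q = 7. From demand, P = 85.
PS = P·Q − VC(Q) = 85·7 − (50·7 + ½·1·7²) = 220.5.
A perfectly discriminating monopolist sells every unit with P(Q) ≥ MC(Q), so output equals the competitive quantity Q = 12.6. Each buyer pays their reservation price, so CS = 0 and the firm captures all surplus.
PS = ½·(113 − 50)·12.6 = 396.9.
Change in producer surplus: 396.9 − 220.5 = 176.4.

PS rises by 176.4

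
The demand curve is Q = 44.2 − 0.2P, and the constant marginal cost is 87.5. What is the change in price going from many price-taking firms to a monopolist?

Inverting demand: P = 221 − 5Q.
Under competition P = MC = 87.5, so Q = (221 − 87.5)/5 = 26.7.
The monopolist equates marginal revenue to marginal cost: 221 − 10Q = 87.5, so Q = 13.35. From demand, P = 154.25.
Change in price: 154.25 − 87.5 = 66.75.

P rises by 66.75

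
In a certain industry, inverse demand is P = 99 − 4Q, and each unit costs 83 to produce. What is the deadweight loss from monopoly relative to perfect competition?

Perfect competition: P = MC = 83, so 99 − 4Q = 83 and Q = 4.
The monopolist equates marginal revenue to marginal cost: 99 − 8Q = 83, so Q = 2. From demand, P = 91.
DWL is the triangle between Q = 2 and Q = 4: ½·(4 − 2)·(91 − 83) = 8.

DWL = 8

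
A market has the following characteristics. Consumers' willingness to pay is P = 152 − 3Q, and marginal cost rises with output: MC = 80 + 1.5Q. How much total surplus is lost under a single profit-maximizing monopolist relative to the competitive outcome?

Competitive equilibrium sets price equal to marginal cost: 152 − 3Q = 80 + 1.5Q, so Q = 16 and P = 104.
The monopolist equates marginal revenue to marginal cost: 152 − 6Q = 80 + 1.5Q, so Q = 9.6. From demand, P = 123.2.
CS = ½·(152 − 104)·16 = 384; PS = (104·16 − 80·16 − ½·1.5·16²) = 192; TS = 576.
CS = ½·(152 − 123.2)·9.6 = 138.24; PS = (123.2·9.6 − 80·9.6 − ½·1.5·9.6²) = 345.6; TS = 483.84.
DWL = 576 − 483.84 = 92.16.

DWL = 92.16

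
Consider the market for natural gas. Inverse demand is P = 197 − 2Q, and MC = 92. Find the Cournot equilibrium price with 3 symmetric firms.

P = 118.25

In a 3-firm Cournot equilibrium, symmetry and the first-order condition give q = (197 − 92)/(8) = 13.125. So Q = 39.375 and P = 118.25.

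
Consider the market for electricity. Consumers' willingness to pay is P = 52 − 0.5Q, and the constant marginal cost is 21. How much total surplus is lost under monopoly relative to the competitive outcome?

DWL = 240.25

Under competition P = MC = 21, so Q = (52 − 21)/0.5 = 62.
The monopolist equates marginal revenue to marginal cost: 52 − Q = 21, so Q = 31. From demand, P = 36.5.
DWL is the triangle between Q = 31 and Q = 62: ½·(62 − 31)·(36.5 − 21) = 240.25.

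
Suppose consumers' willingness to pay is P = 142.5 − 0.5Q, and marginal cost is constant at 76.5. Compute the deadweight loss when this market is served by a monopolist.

Under competition P = MC = 76.5, so Q = (142.5 − 76.5)/0.5 = 132.
A monopolist chooses Q where MR = MC. MR = 142.5 − Q; setting this equal to 76.5 gives Q = 66 and P = 109.5.
DWL is the triangle between Q = 66 and Q = 132: ½·(132 − 66)·(109.5 − 76.5) = 1089.

DWL = 1089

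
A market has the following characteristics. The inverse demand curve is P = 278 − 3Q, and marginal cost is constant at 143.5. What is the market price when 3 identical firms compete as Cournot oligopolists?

P = 177.125

Cournot with 3 identical firms: the symmetric best-response condition is 278 − 12q = 143.5. Each firm produces q = 269/24, total output Q = 33.625, price P = 177.125.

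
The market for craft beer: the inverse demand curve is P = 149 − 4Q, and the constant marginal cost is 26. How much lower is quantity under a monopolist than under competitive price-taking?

Competitive firms price at marginal cost: P = 26, giving Q = 30.75.
A monopolist chooses Q where MR = MC. MR = 149 − 8Q; setting this equal to 26 gives Q = 15.375 and P = 87.5.
Change in quantity: 15.375 − 30.75 = −15.375.

Quantity falls by 15.375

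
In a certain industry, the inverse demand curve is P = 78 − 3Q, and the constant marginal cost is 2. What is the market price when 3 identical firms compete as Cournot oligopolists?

P = 21

In a 3-firm Cournot equilibrium, symmetry and the first-order condition give q = (78 − 2)/(12) = 19/3. So Q = 19 and P = 21.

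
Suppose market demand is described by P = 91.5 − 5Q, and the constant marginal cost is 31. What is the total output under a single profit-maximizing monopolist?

A monopolist chooses Q where MR = MC. MR = 91.5 − 10Q; setting this equal to 31 gives Q = 6.05 and P = 61.25.

Q = 6.05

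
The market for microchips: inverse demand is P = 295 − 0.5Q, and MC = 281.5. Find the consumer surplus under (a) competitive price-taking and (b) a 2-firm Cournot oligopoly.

Competition: CS = 182.25; Cournot: CS = 81

Under competition P = MC = 281.5, so Q = (295 − 281.5)/0.5 = 27.
CS = ½·(295 − 281.5)·27 = 182.25.
With 2 symmetric Cournot firms, each firm's FOC gives 295 − 1.5q = 281.5, so q = 9, Q = 2·9 = 18, and P = 286.
CS = ½·(295 − 286)·18 = 81.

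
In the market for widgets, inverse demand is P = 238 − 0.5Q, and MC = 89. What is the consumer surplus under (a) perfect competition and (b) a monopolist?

Perfect competition: P = MC = 89, so 238 − 0.5Q = 89 and Q = 298.
CS = ½·(238 − 89)·298 = 22201.
The monopolist equates marginal revenue to marginal cost: 238 − Q = 89, so Q = 149. From demand, P = 163.5.
CS = ½·(238 − 163.5)·149 = 5550.25.

Competition: CS = 22201; Monopoly: CS = 5550.25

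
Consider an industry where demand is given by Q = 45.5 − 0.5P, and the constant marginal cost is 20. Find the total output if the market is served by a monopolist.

Q = 17.75

Inverting demand: P = 91 − 2Q.
A monopolist chooses Q where MR = MC. MR = 91 − 4Q; setting this equal to 20 gives Q = 17.75 and P = 55.5.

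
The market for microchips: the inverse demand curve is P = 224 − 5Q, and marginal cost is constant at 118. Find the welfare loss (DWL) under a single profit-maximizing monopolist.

Under competition P = MC = 118, so Q = (224 − 118)/5 = 21.2.
Monopoly sets MR = MC: 224 − 10Q = 118 ⇒ Q = 10.6, P = 224 − 5·10.6 = 171.
DWL is the triangle between Q = 10.6 and Q = 21.2: ½·(21.2 − 10.6)·(171 − 118) = 280.9.

DWL = 280.9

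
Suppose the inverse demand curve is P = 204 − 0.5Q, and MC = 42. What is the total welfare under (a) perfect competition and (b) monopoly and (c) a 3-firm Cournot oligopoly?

Competition: TS = 26244; Monopoly: TS = 19683; Cournot: TS = 24603.75

Competitive firms price at marginal cost: P = 42, giving Q = 324.
CS = ½·(204 − 42)·324 = 26244; PS = (42 − 42)·324 = 0; TS = 26244.
Monopoly sets MR = MC: 204 − Q = 42 ⇒ Q = 162, P = 204 − 0.5·162 = 123.
CS = ½·(204 − 123)·162 = 6561; PS = (123 − 42)·162 = 13122; TS = 19683.
In a 3-firm Cournot equilibrium, symmetry and the first-order condition give q = (204 − 42)/(2) = 81. So Q = 243 and P = 82.5.
CS = ½·(204 − 82.5)·243 = 14762.25; PS = (82.5 − 42)·243 = 9841.5; TS = 24603.75.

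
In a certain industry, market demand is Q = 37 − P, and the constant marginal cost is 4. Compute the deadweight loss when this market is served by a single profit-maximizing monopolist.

DWL = 136.125

Inverting demand: P = 37 − Q.
Perfect competition: P = MC = 4, so 37 − Q = 4 and Q = 33.
The monopolist equates marginal revenue to marginal cost: 37 − 2Q = 4, so Q = 16.5. From demand, P = 20.5.
DWL is the triangle between Q = 16.5 and Q = 33: ½·(33 − 16.5)·(20.5 − 4) = 136.125.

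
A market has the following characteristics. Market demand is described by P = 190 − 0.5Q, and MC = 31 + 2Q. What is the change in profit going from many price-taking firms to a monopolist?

Profit rises by 168.54

Competitive equilibrium sets price equal to marginal cost: 190 − 0.5Q = 31 + 2Q, so Q = 63.6 and P = 158.2.
Profit = 158.2·63.6 − (31·63.6 + ½·2·63.6²) = 4044.96.
The monopolist equates marginal revenue to marginal cost: 190 − Q = 31 + 2Q, so Q = 53. From demand, P = 163.5.
Profit = 163.5·53 − (31·53 + ½·2·53²) = 4213.5.
Change in profit: 4213.5 − 4044.96 = 168.54.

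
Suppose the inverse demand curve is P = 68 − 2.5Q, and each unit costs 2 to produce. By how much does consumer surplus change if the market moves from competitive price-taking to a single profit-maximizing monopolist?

Under competition P = MC = 2, so Q = (68 − 2)/2.5 = 26.4.
CS = ½·(68 − 2)·26.4 = 871.2.
The monopolist equates marginal revenue to marginal cost: 68 − 5Q = 2, so Q = 13.2. From demand, P = 35.
CS = ½·(68 − 35)·13.2 = 217.8.
Change in consumer surplus: 217.8 − 871.2 = −653.4.

CS falls by 653.4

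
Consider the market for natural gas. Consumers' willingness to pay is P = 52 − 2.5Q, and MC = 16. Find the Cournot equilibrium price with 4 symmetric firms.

P = 23.2

In a 4-firm Cournot equilibrium, symmetry and the first-order condition give q = (52 − 16)/(12.5) = 2.88. So Q = 11.52 and P = 23.2.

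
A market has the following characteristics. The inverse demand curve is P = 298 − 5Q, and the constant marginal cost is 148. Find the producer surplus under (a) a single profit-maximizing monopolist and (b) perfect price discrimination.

A monopolist chooses Q where MR = MC. MR = 298 − 10Q; setting this equal to 148 gives Q = 15 and P = 223.
PS = (223 − 148)·15 = 1125.
With perfect price discrimination, output is the efficient level Q = 30 (where demand meets MC), but every buyer pays their willingness to pay: CS = 0 and PS = total surplus.
PS = ½·(298 − 148)·30 = 2250.

Monopoly: PS = 1125; Perfect PD: PS = 2250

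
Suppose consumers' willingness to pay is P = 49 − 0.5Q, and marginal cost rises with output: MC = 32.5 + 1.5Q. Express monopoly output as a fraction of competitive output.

Q_m/Q_c = 0.8

A monopolist chooses Q where MR = MC. MR = 49 − Q; setting this equal to 32.5 + 1.5Q gives Q = 6.6 and P = 45.7.
Under competition P = MC: 49 − 0.5Q = 32.5 + 1.5Q ⇒ Q = 8.25, P = 44.875.
Ratio Q_m/Q_c = 6.6/8.25 = 0.8.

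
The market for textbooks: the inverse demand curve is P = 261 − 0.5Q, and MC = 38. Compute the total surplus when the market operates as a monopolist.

TS = 37296.75

Monopoly sets MR = MC: 261 − Q = 38 ⇒ Q = 223, P = 261 − 0.5·223 = 149.5.
CS = ½·(261 − 149.5)·223 = 12432.25; PS = (149.5 − 38)·223 = 24864.5; TS = 37296.75.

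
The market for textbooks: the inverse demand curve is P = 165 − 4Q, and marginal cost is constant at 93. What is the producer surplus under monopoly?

The monopolist equates marginal revenue to marginal cost: 165 − 8Q = 93, so Q = 9. From demand, P = 129.
PS = (129 − 93)·9 = 324.

PS = 324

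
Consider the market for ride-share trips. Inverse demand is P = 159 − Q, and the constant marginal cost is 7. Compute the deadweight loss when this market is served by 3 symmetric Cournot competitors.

Perfect competition: P = MC = 7, so 159 − Q = 7 and Q = 152.
With 3 symmetric Cournot firms, each firm's FOC gives 159 − 4q = 7, so q = 38, Q = 3·38 = 114, and P = 45.
DWL is the triangle between Q = 114 and Q = 152: ½·(152 − 114)·(45 − 7) = 722.

DWL = 722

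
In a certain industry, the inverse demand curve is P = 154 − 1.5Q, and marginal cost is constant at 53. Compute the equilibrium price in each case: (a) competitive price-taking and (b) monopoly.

Perfect competition: P = MC = 53, so 154 − 1.5Q = 53 and Q = 202/3.
Monopoly sets MR = MC: 154 − 3Q = 53 ⇒ Q = 101/3, P = 154 − 1.5·101/3 = 103.5.

Competition: P = 53; Monopoly: P = 103.5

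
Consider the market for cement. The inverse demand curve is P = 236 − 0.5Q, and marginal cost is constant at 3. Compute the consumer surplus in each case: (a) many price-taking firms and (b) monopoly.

Competition: CS = 54289; Monopoly: CS = 13572.25

Under competition P = MC = 3, so Q = (236 − 3)/0.5 = 466.
CS = ½·(236 − 3)·466 = 54289.
Monopoly sets MR = MC: 236 − Q = 3 ⇒ Q = 233, P = 236 − 0.5·233 = 119.5.
CS = ½·(236 − 119.5)·233 = 13572.25.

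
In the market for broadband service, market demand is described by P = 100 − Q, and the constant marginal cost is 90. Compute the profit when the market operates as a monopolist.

A monopolist chooses Q where MR = MC. MR = 100 − 2Q; setting this equal to 90 gives Q = 5 and P = 95.
Profit = (95 − 90)·5 = 25.

Profit = 25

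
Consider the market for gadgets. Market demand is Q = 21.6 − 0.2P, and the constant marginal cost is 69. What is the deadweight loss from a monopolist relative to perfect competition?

DWL = 38.025

Inverting demand: P = 108 − 5Q.
Perfect competition: P = MC = 69, so 108 − 5Q = 69 and Q = 7.8.
A monopolist chooses Q where MR = MC. MR = 108 − 10Q; setting this equal to 69 gives Q = 3.9 and P = 88.5.
DWL is the triangle between Q = 3.9 and Q = 7.8: ½·(7.8 − 3.9)·(88.5 − 69) = 38.025.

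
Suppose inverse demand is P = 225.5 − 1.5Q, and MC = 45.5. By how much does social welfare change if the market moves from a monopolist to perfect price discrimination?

Social welfare rises by 2700

The monopolist equates marginal revenue to marginal cost: 225.5 − 3Q = 45.5, so Q = 60. From demand, P = 135.5.
CS = ½·(225.5 − 135.5)·60 = 2700; PS = (135.5 − 45.5)·60 = 5400; TS = 8100.
Under first-degree price discrimination the firm charges each unit its demand price and produces up to where P = MC, i.e. Q = 120. Consumer surplus is zero; producer surplus equals total surplus.
TS = 10800 (equal to competitive TS).
Change in social welfare: 10800 − 8100 = 2700.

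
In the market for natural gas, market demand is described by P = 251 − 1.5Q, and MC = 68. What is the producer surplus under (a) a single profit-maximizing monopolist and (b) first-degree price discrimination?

The monopolist equates marginal revenue to marginal cost: 251 − 3Q = 68, so Q = 61. From demand, P = 159.5.
PS = (159.5 − 68)·61 = 5581.5.
Under first-degree price discrimination the firm charges each unit its demand price and produces up to where P = MC, i.e. Q = 122. Consumer surplus is zero; producer surplus equals total surplus.
PS = ½·(251 − 68)·122 = 11163.

Monopoly: PS = 5581.5; Perfect PD: PS = 11163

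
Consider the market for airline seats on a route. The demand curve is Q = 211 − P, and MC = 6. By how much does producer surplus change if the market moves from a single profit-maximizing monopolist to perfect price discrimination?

PS rises by 10506.25

Inverting demand: P = 211 − Q.
Monopoly sets MR = MC: 211 − 2Q = 6 ⇒ Q = 102.5, P = 211 − 102.5 = 108.5.
PS = (108.5 − 6)·102.5 = 10506.25.
A perfectly discriminating monopolist sells every unit with P(Q) ≥ MC(Q), so output equals the competitive quantity Q = 205. Each buyer pays their reservation price, so CS = 0 and the firm captures all surplus.
PS = ½·(211 − 6)·205 = 21012.5.
Change in producer surplus: 21012.5 − 10506.25 = 10506.25.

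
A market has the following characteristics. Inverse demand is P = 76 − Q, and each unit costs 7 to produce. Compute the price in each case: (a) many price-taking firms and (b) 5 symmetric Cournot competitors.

Competition: P = 7; Cournot: P = 18.5

Under competition P = MC = 7, so Q = (76 − 7)/1 = 69.
Cournot with 5 identical firms: the symmetric best-response condition is 76 − 6q = 7. Each firm produces q = 11.5, total output Q = 57.5, price P = 18.5.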